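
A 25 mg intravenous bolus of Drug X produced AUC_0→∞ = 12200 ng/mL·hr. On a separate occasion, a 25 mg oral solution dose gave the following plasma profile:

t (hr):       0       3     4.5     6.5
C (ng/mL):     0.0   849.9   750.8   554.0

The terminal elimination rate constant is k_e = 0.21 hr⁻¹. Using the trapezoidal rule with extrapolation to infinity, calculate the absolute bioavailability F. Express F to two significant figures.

F = 0.53

Trapezoidal AUC_0→6.5 (oral solution):
  [0→3]: (0.0+849.9)/2 × 3 = 1274.85
  [3→4.5]: (849.9+750.8)/2 × 1.5 = 1200.525
  [4.5→6.5]: (750.8+554.0)/2 × 2 = 1304.8
  Sum = 3780.175 ng/mL·hr
Tail: C_last/k_e = 554.0/0.21 = 2638.095
AUC_0→∞ (oral solution) = 3780.175 + 2638.095 = 6418.27 ng/mL·hr
F = (AUC_ev/D_ev)/(AUC_iv/D_iv) = (6418.27/25)/(12200/25) = 256.7308/488 = 0.5261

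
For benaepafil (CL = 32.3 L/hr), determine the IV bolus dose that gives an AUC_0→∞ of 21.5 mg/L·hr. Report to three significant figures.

Dose_iv = CL × AUC_0→∞
     = 32.3 × 21.5 = 694.45 mg

Dose = 694 mg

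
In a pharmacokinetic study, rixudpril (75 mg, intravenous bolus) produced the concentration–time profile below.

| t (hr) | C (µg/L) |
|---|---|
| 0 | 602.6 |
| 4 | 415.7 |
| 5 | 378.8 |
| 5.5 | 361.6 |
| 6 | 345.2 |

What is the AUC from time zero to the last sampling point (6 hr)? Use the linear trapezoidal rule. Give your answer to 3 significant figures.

AUC = 2800 µg/L·hr

Trapezoidal AUC_0→6:
  [0→4]: (602.6+415.7)/2 × 4 = 2036.6
  [4→5]: (415.7+378.8)/2 × 1 = 397.25
  [5→5.5]: (378.8+361.6)/2 × 0.5 = 185.1
  [5.5→6]: (361.6+345.2)/2 × 0.5 = 176.7
  Sum = 2795.65 µg/L·hr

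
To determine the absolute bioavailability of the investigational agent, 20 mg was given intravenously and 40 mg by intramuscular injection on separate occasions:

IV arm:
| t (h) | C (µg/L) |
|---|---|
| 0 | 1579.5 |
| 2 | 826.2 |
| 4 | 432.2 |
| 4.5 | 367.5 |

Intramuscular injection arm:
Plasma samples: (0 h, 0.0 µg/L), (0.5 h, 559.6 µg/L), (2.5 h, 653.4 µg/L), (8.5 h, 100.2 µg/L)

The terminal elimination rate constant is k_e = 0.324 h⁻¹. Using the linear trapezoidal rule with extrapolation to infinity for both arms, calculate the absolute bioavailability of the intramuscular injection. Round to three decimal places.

F = 0.392

Trapezoidal AUC_0→4.5 (IV):
  [0→2]: (1579.5+826.2)/2 × 2 = 2405.7
  [2→4]: (826.2+432.2)/2 × 2 = 1258.4
  [4→4.5]: (432.2+367.5)/2 × 0.5 = 199.925
  Sum = 3864.025 µg/L·h
IV tail: 367.5/0.324 = 1134.259; AUC_iv,0→∞ = 3864.025 + 1134.259 = 4998.284 µg/L·h
Trapezoidal AUC_0→8.5 (intramuscular injection):
  [0→0.5]: (0.0+559.6)/2 × 0.5 = 139.9
  [0.5→2.5]: (559.6+653.4)/2 × 2 = 1213.0
  [2.5→8.5]: (653.4+100.2)/2 × 6 = 2260.8
  Sum = 3613.7 µg/L·h
intramuscular injection tail: 100.2/0.324 = 309.259; AUC_ev,0→∞ = 3613.7 + 309.259 = 3922.959 µg/L·h
F = (AUC_ev/D_ev)/(AUC_iv/D_iv) = (3922.959/40)/(4998.284/20) = 98.073975/249.9142 = 0.3924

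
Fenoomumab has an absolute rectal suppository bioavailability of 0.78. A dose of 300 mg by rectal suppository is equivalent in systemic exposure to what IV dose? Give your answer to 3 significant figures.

Systemic exposure from an extravascular dose = F × D_ev, so the equivalent IV dose is F × D_ev.
D_iv = F × D_ev = 0.78 × 300 = 234 mg

D_iv = 234 mg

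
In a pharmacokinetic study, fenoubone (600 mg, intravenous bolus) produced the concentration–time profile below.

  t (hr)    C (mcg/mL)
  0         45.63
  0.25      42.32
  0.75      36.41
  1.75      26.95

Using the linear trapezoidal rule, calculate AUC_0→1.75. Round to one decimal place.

Trapezoidal AUC_0→1.75:
  [0→0.25]: (45.63+42.32)/2 × 0.25 = 10.99375
  [0.25→0.75]: (42.32+36.41)/2 × 0.5 = 19.6825
  [0.75→1.75]: (36.41+26.95)/2 × 1 = 31.68
  Sum = 62.35625 mcg/mL·hr

AUC = 62.4 mcg/mL·hr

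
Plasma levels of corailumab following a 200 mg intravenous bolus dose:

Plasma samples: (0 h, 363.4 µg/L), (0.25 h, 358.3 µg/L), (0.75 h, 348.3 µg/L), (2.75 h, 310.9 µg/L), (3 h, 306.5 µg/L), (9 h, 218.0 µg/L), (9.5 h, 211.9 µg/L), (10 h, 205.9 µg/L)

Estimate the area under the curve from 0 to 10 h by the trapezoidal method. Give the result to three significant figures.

Trapezoidal AUC_0→10:
  [0→0.25]: (363.4+358.3)/2 × 0.25 = 90.2125
  [0.25→0.75]: (358.3+348.3)/2 × 0.5 = 176.65
  [0.75→2.75]: (348.3+310.9)/2 × 2 = 659.2
  [2.75→3]: (310.9+306.5)/2 × 0.25 = 77.175
  [3→9]: (306.5+218.0)/2 × 6 = 1573.5
  [9→9.5]: (218.0+211.9)/2 × 0.5 = 107.475
  [9.5→10]: (211.9+205.9)/2 × 0.5 = 104.45
  Sum = 2788.6625 µg/L·h

AUC = 2790 µg/L·h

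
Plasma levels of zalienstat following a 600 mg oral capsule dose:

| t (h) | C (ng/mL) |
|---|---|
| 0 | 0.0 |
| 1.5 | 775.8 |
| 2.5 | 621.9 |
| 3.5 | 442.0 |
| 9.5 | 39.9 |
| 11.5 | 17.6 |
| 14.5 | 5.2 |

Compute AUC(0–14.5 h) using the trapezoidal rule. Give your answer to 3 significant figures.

Trapezoidal AUC_0→14.5:
  [0→1.5]: (0.0+775.8)/2 × 1.5 = 581.85
  [1.5→2.5]: (775.8+621.9)/2 × 1 = 698.85
  [2.5→3.5]: (621.9+442.0)/2 × 1 = 531.95
  [3.5→9.5]: (442.0+39.9)/2 × 6 = 1445.7
  [9.5→11.5]: (39.9+17.6)/2 × 2 = 57.5
  [11.5→14.5]: (17.6+5.2)/2 × 3 = 34.2
  Sum = 3350.05 ng/mL·h

AUC = 3350 ng/mL·h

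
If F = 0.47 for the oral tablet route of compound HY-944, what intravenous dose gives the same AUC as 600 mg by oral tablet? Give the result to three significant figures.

D_iv = 282 mg

Systemic exposure from an extravascular dose = F × D_ev, so the equivalent IV dose is F × D_ev.
D_iv = F × D_ev = 0.47 × 600 = 282 mg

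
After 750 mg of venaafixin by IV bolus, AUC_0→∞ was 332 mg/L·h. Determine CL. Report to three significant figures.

CL = 2.26 L/h

CL = Dose_iv / AUC_0→∞
   = 750 / 332 = 2.25904 L/h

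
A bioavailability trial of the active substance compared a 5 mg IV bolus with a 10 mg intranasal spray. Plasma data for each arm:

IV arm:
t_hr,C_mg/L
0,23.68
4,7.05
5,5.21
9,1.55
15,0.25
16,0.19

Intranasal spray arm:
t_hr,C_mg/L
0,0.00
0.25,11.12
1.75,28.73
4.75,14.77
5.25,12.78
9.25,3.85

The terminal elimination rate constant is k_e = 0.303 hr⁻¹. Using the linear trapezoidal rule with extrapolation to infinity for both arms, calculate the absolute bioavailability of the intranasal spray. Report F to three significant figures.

Trapezoidal AUC_0→16 (IV):
  [0→4]: (23.68+7.05)/2 × 4 = 61.46
  [4→5]: (7.05+5.21)/2 × 1 = 6.13
  [5→9]: (5.21+1.55)/2 × 4 = 13.52
  [9→15]: (1.55+0.25)/2 × 6 = 5.4
  [15→16]: (0.25+0.19)/2 × 1 = 0.22
  Sum = 86.73 mg/L·hr
IV tail: 0.19/0.303 = 0.627; AUC_iv,0→∞ = 86.73 + 0.627 = 87.357 mg/L·hr
Trapezoidal AUC_0→9.25 (intranasal spray):
  [0→0.25]: (0.00+11.12)/2 × 0.25 = 1.39
  [0.25→1.75]: (11.12+28.73)/2 × 1.5 = 29.8875
  [1.75→4.75]: (28.73+14.77)/2 × 3 = 65.25
  [4.75→5.25]: (14.77+12.78)/2 × 0.5 = 6.8875
  [5.25→9.25]: (12.78+3.85)/2 × 4 = 33.26
  Sum = 136.675 mg/L·hr
intranasal spray tail: 3.85/0.303 = 12.706; AUC_ev,0→∞ = 136.675 + 12.706 = 149.381 mg/L·hr
F = (AUC_ev/D_ev)/(AUC_iv/D_iv) = (149.381/10)/(87.357/5) = 14.9381/17.4714 = 0.8550

F = 0.855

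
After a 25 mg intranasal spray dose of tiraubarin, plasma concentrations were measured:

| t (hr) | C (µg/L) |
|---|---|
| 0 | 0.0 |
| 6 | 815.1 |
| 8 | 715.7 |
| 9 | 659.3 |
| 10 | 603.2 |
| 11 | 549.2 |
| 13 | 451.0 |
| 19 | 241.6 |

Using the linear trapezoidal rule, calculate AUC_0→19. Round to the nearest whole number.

AUC = 8949 µg/L·hr

Trapezoidal AUC_0→19:
  [0→6]: (0.0+815.1)/2 × 6 = 2445.3
  [6→8]: (815.1+715.7)/2 × 2 = 1530.8
  [8→9]: (715.7+659.3)/2 × 1 = 687.5
  [9→10]: (659.3+603.2)/2 × 1 = 631.25
  [10→11]: (603.2+549.2)/2 × 1 = 576.2
  [11→13]: (549.2+451.0)/2 × 2 = 1000.2
  [13→19]: (451.0+241.6)/2 × 6 = 2077.8
  Sum = 8949.05 µg/L·hr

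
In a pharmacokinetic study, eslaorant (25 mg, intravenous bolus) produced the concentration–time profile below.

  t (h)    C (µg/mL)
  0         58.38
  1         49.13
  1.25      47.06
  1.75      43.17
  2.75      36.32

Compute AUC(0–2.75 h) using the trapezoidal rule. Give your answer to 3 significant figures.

AUC = 128 µg/mL·h

Trapezoidal AUC_0→2.75:
  [0→1]: (58.38+49.13)/2 × 1 = 53.755
  [1→1.25]: (49.13+47.06)/2 × 0.25 = 12.02375
  [1.25→1.75]: (47.06+43.17)/2 × 0.5 = 22.5575
  [1.75→2.75]: (43.17+36.32)/2 × 1 = 39.745
  Sum = 128.08125 µg/mL·h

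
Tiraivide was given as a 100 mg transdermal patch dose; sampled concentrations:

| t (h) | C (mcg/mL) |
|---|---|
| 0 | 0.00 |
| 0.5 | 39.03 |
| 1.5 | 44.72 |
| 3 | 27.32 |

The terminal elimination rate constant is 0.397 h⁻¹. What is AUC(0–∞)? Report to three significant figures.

AUC = 174 mcg/mL·h

Trapezoidal AUC_0→3:
  [0→0.5]: (0.00+39.03)/2 × 0.5 = 9.7575
  [0.5→1.5]: (39.03+44.72)/2 × 1 = 41.875
  [1.5→3]: (44.72+27.32)/2 × 1.5 = 54.03
  Sum = 105.6625 mcg/mL·h
Extrapolated tail: C_last / k_e = 27.32 / 0.397 = 68.816
AUC_0→∞ = 105.6625 + 68.816 = 174.4785 mcg/mL·h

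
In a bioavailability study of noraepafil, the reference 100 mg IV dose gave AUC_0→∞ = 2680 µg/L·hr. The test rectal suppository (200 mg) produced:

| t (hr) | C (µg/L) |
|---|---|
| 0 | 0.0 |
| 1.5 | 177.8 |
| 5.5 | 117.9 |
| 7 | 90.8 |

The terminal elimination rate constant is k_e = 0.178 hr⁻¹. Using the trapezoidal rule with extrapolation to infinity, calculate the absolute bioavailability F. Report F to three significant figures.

F = 0.260

Trapezoidal AUC_0→7 (rectal suppository):
  [0→1.5]: (0.0+177.8)/2 × 1.5 = 133.35
  [1.5→5.5]: (177.8+117.9)/2 × 4 = 591.4
  [5.5→7]: (117.9+90.8)/2 × 1.5 = 156.525
  Sum = 881.275 µg/L·hr
Tail: C_last/k_e = 90.8/0.178 = 510.112
AUC_0→∞ (rectal suppository) = 881.275 + 510.112 = 1391.387 µg/L·hr
F = (AUC_ev/D_ev)/(AUC_iv/D_iv) = (1391.387/200)/(2680/100) = 6.956935/26.8 = 0.2596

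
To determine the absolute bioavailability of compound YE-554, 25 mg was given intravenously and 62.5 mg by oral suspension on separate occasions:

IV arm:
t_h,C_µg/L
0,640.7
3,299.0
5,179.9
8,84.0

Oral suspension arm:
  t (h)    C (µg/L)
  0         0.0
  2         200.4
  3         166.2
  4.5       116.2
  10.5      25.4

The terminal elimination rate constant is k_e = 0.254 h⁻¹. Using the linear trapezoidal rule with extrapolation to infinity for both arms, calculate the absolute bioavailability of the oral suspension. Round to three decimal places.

Trapezoidal AUC_0→8 (IV):
  [0→3]: (640.7+299.0)/2 × 3 = 1409.55
  [3→5]: (299.0+179.9)/2 × 2 = 478.9
  [5→8]: (179.9+84.0)/2 × 3 = 395.85
  Sum = 2284.3 µg/L·h
IV tail: 84.0/0.254 = 330.709; AUC_iv,0→∞ = 2284.3 + 330.709 = 2615.009 µg/L·h
Trapezoidal AUC_0→10.5 (oral suspension):
  [0→2]: (0.0+200.4)/2 × 2 = 200.4
  [2→3]: (200.4+166.2)/2 × 1 = 183.3
  [3→4.5]: (166.2+116.2)/2 × 1.5 = 211.8
  [4.5→10.5]: (116.2+25.4)/2 × 6 = 424.8
  Sum = 1020.3 µg/L·h
oral suspension tail: 25.4/0.254 = 100.000; AUC_ev,0→∞ = 1020.3 + 100.000 = 1120.3 µg/L·h
F = (AUC_ev/D_ev)/(AUC_iv/D_iv) = (1120.3/62.5)/(2615.009/25) = 17.9248/104.60036 = 0.1714

F = 0.171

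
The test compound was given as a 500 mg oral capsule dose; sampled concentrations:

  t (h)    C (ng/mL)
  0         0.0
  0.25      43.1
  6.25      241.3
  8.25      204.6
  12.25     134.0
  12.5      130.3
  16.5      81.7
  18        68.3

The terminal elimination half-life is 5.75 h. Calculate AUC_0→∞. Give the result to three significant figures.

Trapezoidal AUC_0→18:
  [0→0.25]: (0.0+43.1)/2 × 0.25 = 5.3875
  [0.25→6.25]: (43.1+241.3)/2 × 6 = 853.2
  [6.25→8.25]: (241.3+204.6)/2 × 2 = 445.9
  [8.25→12.25]: (204.6+134.0)/2 × 4 = 677.2
  [12.25→12.5]: (134.0+130.3)/2 × 0.25 = 33.0375
  [12.5→16.5]: (130.3+81.7)/2 × 4 = 424.0
  [16.5→18]: (81.7+68.3)/2 × 1.5 = 112.5
  Sum = 2551.225 ng/mL·h
k_e = ln2 / t½ = 0.693147 / 5.75 = 0.1205 h^-1
Extrapolated tail: C_last / k_e = 68.3 / 0.1205 = 566.805
AUC_0→∞ = 2551.225 + 566.805 = 3118.03 ng/mL·h

AUC = 3120 ng/mL·h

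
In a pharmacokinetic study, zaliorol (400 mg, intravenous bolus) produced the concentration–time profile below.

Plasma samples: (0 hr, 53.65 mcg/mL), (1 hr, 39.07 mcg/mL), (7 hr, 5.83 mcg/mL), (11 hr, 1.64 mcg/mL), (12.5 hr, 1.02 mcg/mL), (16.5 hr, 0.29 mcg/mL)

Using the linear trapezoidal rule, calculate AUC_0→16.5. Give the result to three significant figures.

AUC = 201 mcg/mL·hr

Trapezoidal AUC_0→16.5:
  [0→1]: (53.65+39.07)/2 × 1 = 46.36
  [1→7]: (39.07+5.83)/2 × 6 = 134.7
  [7→11]: (5.83+1.64)/2 × 4 = 14.94
  [11→12.5]: (1.64+1.02)/2 × 1.5 = 1.995
  [12.5→16.5]: (1.02+0.29)/2 × 4 = 2.62
  Sum = 200.615 mcg/mL·hr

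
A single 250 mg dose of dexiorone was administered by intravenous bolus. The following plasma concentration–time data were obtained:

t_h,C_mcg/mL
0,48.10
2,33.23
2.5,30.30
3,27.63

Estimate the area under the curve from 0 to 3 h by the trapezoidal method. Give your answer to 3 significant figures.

AUC = 112 mcg/mL·h

Trapezoidal AUC_0→3:
  [0→2]: (48.10+33.23)/2 × 2 = 81.33
  [2→2.5]: (33.23+30.30)/2 × 0.5 = 15.8825
  [2.5→3]: (30.30+27.63)/2 × 0.5 = 14.4825
  Sum = 111.695 mcg/mL·h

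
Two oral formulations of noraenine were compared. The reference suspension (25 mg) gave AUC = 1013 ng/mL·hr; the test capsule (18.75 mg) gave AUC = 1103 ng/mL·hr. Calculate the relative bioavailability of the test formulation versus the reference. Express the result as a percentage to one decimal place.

F_rel = (AUC_test/D_test) / (AUC_ref/D_ref)
      = (1103/18.75) / (1013/25)
      = 58.8267 / 40.52 = 1.4518 = 145.18%

F_rel = 145.2%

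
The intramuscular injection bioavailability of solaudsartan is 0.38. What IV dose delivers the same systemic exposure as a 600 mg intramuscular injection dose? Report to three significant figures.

Systemic exposure from an extravascular dose = F × D_ev, so the equivalent IV dose is F × D_ev.
D_iv = F × D_ev = 0.38 × 600 = 228 mg

D_iv = 228 mg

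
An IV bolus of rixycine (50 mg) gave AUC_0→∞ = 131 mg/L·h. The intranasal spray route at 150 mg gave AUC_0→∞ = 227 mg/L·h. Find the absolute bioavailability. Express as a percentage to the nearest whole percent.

F = (AUC_ev / D_ev) / (AUC_iv / D_iv)
  = (227/150) / (131/50)
  = 1.51333 / 2.62 = 0.5776
  = 57.76%

F = 58%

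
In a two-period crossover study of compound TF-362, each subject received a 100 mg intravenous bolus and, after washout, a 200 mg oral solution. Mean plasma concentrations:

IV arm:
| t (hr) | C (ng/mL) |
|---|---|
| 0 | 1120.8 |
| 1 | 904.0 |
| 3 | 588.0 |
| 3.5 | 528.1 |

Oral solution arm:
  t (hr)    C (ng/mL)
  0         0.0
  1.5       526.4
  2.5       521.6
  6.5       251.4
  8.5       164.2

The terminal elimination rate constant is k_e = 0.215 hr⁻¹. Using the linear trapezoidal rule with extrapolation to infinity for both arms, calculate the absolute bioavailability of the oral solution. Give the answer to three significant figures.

Trapezoidal AUC_0→3.5 (IV):
  [0→1]: (1120.8+904.0)/2 × 1 = 1012.4
  [1→3]: (904.0+588.0)/2 × 2 = 1492.0
  [3→3.5]: (588.0+528.1)/2 × 0.5 = 279.025
  Sum = 2783.425 ng/mL·hr
IV tail: 528.1/0.215 = 2456.279; AUC_iv,0→∞ = 2783.425 + 2456.279 = 5239.704 ng/mL·hr
Trapezoidal AUC_0→8.5 (oral solution):
  [0→1.5]: (0.0+526.4)/2 × 1.5 = 394.8
  [1.5→2.5]: (526.4+521.6)/2 × 1 = 524.0
  [2.5→6.5]: (521.6+251.4)/2 × 4 = 1546.0
  [6.5→8.5]: (251.4+164.2)/2 × 2 = 415.6
  Sum = 2880.4 ng/mL·hr
oral solution tail: 164.2/0.215 = 763.721; AUC_ev,0→∞ = 2880.4 + 763.721 = 3644.121 ng/mL·hr
F = (AUC_ev/D_ev)/(AUC_iv/D_iv) = (3644.121/200)/(5239.704/100) = 18.220605/52.39704 = 0.3477

F = 0.348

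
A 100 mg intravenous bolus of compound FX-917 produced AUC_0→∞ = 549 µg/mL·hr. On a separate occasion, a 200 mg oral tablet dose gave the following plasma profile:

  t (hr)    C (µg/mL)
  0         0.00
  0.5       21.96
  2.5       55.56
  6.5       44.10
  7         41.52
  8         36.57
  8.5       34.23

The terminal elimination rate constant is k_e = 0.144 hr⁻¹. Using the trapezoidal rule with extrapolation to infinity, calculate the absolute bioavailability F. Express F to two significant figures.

Trapezoidal AUC_0→8.5 (oral tablet):
  [0→0.5]: (0.00+21.96)/2 × 0.5 = 5.49
  [0.5→2.5]: (21.96+55.56)/2 × 2 = 77.52
  [2.5→6.5]: (55.56+44.10)/2 × 4 = 199.32
  [6.5→7]: (44.10+41.52)/2 × 0.5 = 21.405
  [7→8]: (41.52+36.57)/2 × 1 = 39.045
  [8→8.5]: (36.57+34.23)/2 × 0.5 = 17.7
  Sum = 360.48 µg/mL·hr
Tail: C_last/k_e = 34.23/0.144 = 237.708
AUC_0→∞ (oral tablet) = 360.48 + 237.708 = 598.188 µg/mL·hr
F = (AUC_ev/D_ev)/(AUC_iv/D_iv) = (598.188/200)/(549/100) = 2.99094/5.49 = 0.5448

F = 0.54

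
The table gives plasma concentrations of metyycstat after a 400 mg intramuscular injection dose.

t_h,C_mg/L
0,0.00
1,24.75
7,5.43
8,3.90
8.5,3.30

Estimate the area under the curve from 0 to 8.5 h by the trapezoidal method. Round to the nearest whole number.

Trapezoidal AUC_0→8.5:
  [0→1]: (0.00+24.75)/2 × 1 = 12.375
  [1→7]: (24.75+5.43)/2 × 6 = 90.54
  [7→8]: (5.43+3.90)/2 × 1 = 4.665
  [8→8.5]: (3.90+3.30)/2 × 0.5 = 1.8
  Sum = 109.38 mg/L·h

AUC = 109 mg/L·h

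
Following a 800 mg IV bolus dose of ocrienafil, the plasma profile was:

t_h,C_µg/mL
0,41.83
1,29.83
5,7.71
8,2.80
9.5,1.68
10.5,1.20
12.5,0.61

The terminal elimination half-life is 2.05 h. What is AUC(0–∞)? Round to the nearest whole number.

AUC = 135 µg/mL·h

Trapezoidal AUC_0→12.5:
  [0→1]: (41.83+29.83)/2 × 1 = 35.83
  [1→5]: (29.83+7.71)/2 × 4 = 75.08
  [5→8]: (7.71+2.80)/2 × 3 = 15.765
  [8→9.5]: (2.80+1.68)/2 × 1.5 = 3.36
  [9.5→10.5]: (1.68+1.20)/2 × 1 = 1.44
  [10.5→12.5]: (1.20+0.61)/2 × 2 = 1.81
  Sum = 133.285 µg/mL·h
k_e = ln2 / t½ = 0.693147 / 2.05 = 0.3381 h^-1
Extrapolated tail: C_last / k_e = 0.61 / 0.3381 = 1.804
AUC_0→∞ = 133.285 + 1.804 = 135.089 µg/mL·h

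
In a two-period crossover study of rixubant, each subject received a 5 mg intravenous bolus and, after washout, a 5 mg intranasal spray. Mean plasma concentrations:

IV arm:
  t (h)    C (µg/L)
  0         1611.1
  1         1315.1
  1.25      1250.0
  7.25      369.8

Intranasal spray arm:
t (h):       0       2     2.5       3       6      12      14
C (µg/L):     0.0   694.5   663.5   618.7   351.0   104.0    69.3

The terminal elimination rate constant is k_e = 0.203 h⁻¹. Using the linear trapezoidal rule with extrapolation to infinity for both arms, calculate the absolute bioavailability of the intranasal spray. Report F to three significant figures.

Trapezoidal AUC_0→7.25 (IV):
  [0→1]: (1611.1+1315.1)/2 × 1 = 1463.1
  [1→1.25]: (1315.1+1250.0)/2 × 0.25 = 320.6375
  [1.25→7.25]: (1250.0+369.8)/2 × 6 = 4859.4
  Sum = 6643.1375 µg/L·h
IV tail: 369.8/0.203 = 1821.675; AUC_iv,0→∞ = 6643.1375 + 1821.675 = 8464.8125 µg/L·h
Trapezoidal AUC_0→14 (intranasal spray):
  [0→2]: (0.0+694.5)/2 × 2 = 694.5
  [2→2.5]: (694.5+663.5)/2 × 0.5 = 339.5
  [2.5→3]: (663.5+618.7)/2 × 0.5 = 320.55
  [3→6]: (618.7+351.0)/2 × 3 = 1454.55
  [6→12]: (351.0+104.0)/2 × 6 = 1365.0
  [12→14]: (104.0+69.3)/2 × 2 = 173.3
  Sum = 4347.4 µg/L·h
intranasal spray tail: 69.3/0.203 = 341.379; AUC_ev,0→∞ = 4347.4 + 341.379 = 4688.779 µg/L·h
F = (AUC_ev/D_ev)/(AUC_iv/D_iv) = (4688.779/5)/(8464.8125/5) = 937.7558/1692.9625 = 0.5539

F = 0.554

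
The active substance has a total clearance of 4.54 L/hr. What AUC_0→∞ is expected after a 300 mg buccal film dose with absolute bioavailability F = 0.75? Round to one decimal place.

AUC = 49.6 mg/L·hr

AUC_0→∞ = F × Dose / CL
        = 0.75 × 300 / 4.54 = 49.5595 mg/L·hr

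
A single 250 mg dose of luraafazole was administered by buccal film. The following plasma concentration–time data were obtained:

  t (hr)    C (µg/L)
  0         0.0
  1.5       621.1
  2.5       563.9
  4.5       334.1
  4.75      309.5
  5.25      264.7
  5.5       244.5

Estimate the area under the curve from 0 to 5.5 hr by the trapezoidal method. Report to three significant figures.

Trapezoidal AUC_0→5.5:
  [0→1.5]: (0.0+621.1)/2 × 1.5 = 465.825
  [1.5→2.5]: (621.1+563.9)/2 × 1 = 592.5
  [2.5→4.5]: (563.9+334.1)/2 × 2 = 898.0
  [4.5→4.75]: (334.1+309.5)/2 × 0.25 = 80.45
  [4.75→5.25]: (309.5+264.7)/2 × 0.5 = 143.55
  [5.25→5.5]: (264.7+244.5)/2 × 0.25 = 63.65
  Sum = 2243.975 µg/L·hr

AUC = 2240 µg/L·hr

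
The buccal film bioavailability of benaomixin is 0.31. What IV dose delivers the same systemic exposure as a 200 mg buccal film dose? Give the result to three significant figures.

D_iv = 62.0 mg

Systemic exposure from an extravascular dose = F × D_ev, so the equivalent IV dose is F × D_ev.
D_iv = F × D_ev = 0.31 × 200 = 62 mg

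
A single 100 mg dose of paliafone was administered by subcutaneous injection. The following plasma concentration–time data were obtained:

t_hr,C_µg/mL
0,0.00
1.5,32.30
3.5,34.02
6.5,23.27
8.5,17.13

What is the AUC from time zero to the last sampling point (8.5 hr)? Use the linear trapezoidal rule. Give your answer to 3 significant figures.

Trapezoidal AUC_0→8.5:
  [0→1.5]: (0.00+32.30)/2 × 1.5 = 24.225
  [1.5→3.5]: (32.30+34.02)/2 × 2 = 66.32
  [3.5→6.5]: (34.02+23.27)/2 × 3 = 85.935
  [6.5→8.5]: (23.27+17.13)/2 × 2 = 40.4
  Sum = 216.88 µg/mL·hr

AUC = 217 µg/mL·hr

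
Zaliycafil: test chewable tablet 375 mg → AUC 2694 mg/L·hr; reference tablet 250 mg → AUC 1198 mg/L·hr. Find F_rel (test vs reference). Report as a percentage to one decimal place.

F_rel = (AUC_test/D_test) / (AUC_ref/D_ref)
      = (2694/375) / (1198/250)
      = 7.184 / 4.792 = 1.4992 = 149.92%

F_rel = 149.9%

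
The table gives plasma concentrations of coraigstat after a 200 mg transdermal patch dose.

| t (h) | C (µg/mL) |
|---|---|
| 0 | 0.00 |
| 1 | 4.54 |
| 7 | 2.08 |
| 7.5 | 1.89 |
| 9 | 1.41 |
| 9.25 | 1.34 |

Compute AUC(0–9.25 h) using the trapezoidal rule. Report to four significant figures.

Trapezoidal AUC_0→9.25:
  [0→1]: (0.00+4.54)/2 × 1 = 2.27
  [1→7]: (4.54+2.08)/2 × 6 = 19.86
  [7→7.5]: (2.08+1.89)/2 × 0.5 = 0.9925
  [7.5→9]: (1.89+1.41)/2 × 1.5 = 2.475
  [9→9.25]: (1.41+1.34)/2 × 0.25 = 0.34375
  Sum = 25.94125 µg/mL·h

AUC = 25.94 µg/mL·h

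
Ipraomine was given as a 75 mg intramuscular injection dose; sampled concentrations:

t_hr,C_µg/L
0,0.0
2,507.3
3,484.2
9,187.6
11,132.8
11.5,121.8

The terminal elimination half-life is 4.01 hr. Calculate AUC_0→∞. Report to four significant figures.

Trapezoidal AUC_0→11.5:
  [0→2]: (0.0+507.3)/2 × 2 = 507.3
  [2→3]: (507.3+484.2)/2 × 1 = 495.75
  [3→9]: (484.2+187.6)/2 × 6 = 2015.4
  [9→11]: (187.6+132.8)/2 × 2 = 320.4
  [11→11.5]: (132.8+121.8)/2 × 0.5 = 63.65
  Sum = 3402.5 µg/L·hr
k_e = ln2 / t½ = 0.693147 / 4.01 = 0.1729 hr^-1
Extrapolated tail: C_last / k_e = 121.8 / 0.1729 = 704.453
AUC_0→∞ = 3402.5 + 704.453 = 4106.953 µg/L·hr

AUC = 4107 µg/L·hr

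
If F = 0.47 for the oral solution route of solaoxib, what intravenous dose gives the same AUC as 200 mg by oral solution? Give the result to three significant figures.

Systemic exposure from an extravascular dose = F × D_ev, so the equivalent IV dose is F × D_ev.
D_iv = F × D_ev = 0.47 × 200 = 94 mg

D_iv = 94.0 mg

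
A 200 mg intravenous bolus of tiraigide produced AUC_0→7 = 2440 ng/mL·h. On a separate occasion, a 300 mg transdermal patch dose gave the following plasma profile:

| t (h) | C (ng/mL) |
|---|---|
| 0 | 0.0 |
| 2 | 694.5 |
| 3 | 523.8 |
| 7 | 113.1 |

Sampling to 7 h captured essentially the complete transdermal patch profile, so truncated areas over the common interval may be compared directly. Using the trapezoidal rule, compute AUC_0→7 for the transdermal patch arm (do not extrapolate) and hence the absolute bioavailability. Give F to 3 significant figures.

Trapezoidal AUC_0→7 (transdermal patch):
  [0→2]: (0.0+694.5)/2 × 2 = 694.5
  [2→3]: (694.5+523.8)/2 × 1 = 609.15
  [3→7]: (523.8+113.1)/2 × 4 = 1273.8
  Sum = 2577.45 ng/mL·h
F = (AUC_ev/D_ev)/(AUC_iv/D_iv) = (2577.45/300)/(2440/200) = 8.5915/12.2 = 0.7042

F = 0.704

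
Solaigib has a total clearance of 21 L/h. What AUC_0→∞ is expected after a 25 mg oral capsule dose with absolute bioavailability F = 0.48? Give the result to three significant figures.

AUC = 0.571 mg/L·h

AUC_0→∞ = F × Dose / CL
        = 0.48 × 25 / 21 = 0.571429 mg/L·h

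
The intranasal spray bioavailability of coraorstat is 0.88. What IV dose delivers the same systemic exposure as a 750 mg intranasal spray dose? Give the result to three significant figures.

Systemic exposure from an extravascular dose = F × D_ev, so the equivalent IV dose is F × D_ev.
D_iv = F × D_ev = 0.88 × 750 = 660 mg

D_iv = 660 mg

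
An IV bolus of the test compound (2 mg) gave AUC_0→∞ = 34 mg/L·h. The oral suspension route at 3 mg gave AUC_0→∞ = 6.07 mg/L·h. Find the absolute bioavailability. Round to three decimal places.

F = 0.119

F = (AUC_ev / D_ev) / (AUC_iv / D_iv)
  = (6.07/3) / (34/2)
  = 2.02333 / 17 = 0.1190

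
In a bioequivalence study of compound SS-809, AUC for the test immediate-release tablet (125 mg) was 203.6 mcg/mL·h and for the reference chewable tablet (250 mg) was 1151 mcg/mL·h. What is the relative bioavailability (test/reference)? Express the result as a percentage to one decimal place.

F_rel = (AUC_test/D_test) / (AUC_ref/D_ref)
      = (203.6/125) / (1151/250)
      = 1.6288 / 4.604 = 0.3538 = 35.38%

F_rel = 35.4%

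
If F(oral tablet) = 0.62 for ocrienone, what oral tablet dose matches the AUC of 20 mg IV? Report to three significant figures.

For equal systemic exposure: F × D_ev = D_iv
D_ev = D_iv / F = 20 / 0.62 = 32.2581 mg

D_oral = 32.3 mg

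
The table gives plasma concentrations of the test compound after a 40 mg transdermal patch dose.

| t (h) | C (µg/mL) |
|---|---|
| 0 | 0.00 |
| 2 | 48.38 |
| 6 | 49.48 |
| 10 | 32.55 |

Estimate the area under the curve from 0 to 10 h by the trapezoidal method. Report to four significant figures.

Trapezoidal AUC_0→10:
  [0→2]: (0.00+48.38)/2 × 2 = 48.38
  [2→6]: (48.38+49.48)/2 × 4 = 195.72
  [6→10]: (49.48+32.55)/2 × 4 = 164.06
  Sum = 408.16 µg/mL·h

AUC = 408.2 µg/mL·h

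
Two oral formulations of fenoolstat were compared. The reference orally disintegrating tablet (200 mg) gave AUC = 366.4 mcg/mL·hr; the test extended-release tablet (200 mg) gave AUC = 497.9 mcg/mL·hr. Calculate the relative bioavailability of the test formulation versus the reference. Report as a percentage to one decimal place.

F_rel = 135.9%

F_rel = (AUC_test/D_test) / (AUC_ref/D_ref)
      = (497.9/200) / (366.4/200)
      = 2.4895 / 1.832 = 1.3589 = 135.89%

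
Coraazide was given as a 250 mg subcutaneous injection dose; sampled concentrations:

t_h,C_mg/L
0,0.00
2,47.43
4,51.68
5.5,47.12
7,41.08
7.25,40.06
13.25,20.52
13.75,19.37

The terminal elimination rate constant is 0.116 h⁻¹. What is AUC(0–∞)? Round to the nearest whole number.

Trapezoidal AUC_0→13.75:
  [0→2]: (0.00+47.43)/2 × 2 = 47.43
  [2→4]: (47.43+51.68)/2 × 2 = 99.11
  [4→5.5]: (51.68+47.12)/2 × 1.5 = 74.1
  [5.5→7]: (47.12+41.08)/2 × 1.5 = 66.15
  [7→7.25]: (41.08+40.06)/2 × 0.25 = 10.1425
  [7.25→13.25]: (40.06+20.52)/2 × 6 = 181.74
  [13.25→13.75]: (20.52+19.37)/2 × 0.5 = 9.9725
  Sum = 488.645 mg/L·h
Extrapolated tail: C_last / k_e = 19.37 / 0.116 = 166.983
AUC_0→∞ = 488.645 + 166.983 = 655.628 mg/L·h

AUC = 656 mg/L·h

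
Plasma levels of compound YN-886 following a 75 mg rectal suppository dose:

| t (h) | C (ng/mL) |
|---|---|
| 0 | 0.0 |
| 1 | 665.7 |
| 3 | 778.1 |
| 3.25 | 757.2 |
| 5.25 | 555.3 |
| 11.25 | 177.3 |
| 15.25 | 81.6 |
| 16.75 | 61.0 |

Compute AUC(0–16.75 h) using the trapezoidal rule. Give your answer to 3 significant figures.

Trapezoidal AUC_0→16.75:
  [0→1]: (0.0+665.7)/2 × 1 = 332.85
  [1→3]: (665.7+778.1)/2 × 2 = 1443.8
  [3→3.25]: (778.1+757.2)/2 × 0.25 = 191.9125
  [3.25→5.25]: (757.2+555.3)/2 × 2 = 1312.5
  [5.25→11.25]: (555.3+177.3)/2 × 6 = 2197.8
  [11.25→15.25]: (177.3+81.6)/2 × 4 = 517.8
  [15.25→16.75]: (81.6+61.0)/2 × 1.5 = 106.95
  Sum = 6103.6125 ng/mL·h

AUC = 6100 ng/mL·h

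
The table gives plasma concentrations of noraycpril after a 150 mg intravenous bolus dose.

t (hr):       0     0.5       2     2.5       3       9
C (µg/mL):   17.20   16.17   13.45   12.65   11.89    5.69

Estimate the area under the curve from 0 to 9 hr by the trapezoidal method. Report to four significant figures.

AUC = 95.96 µg/mL·hr

Trapezoidal AUC_0→9:
  [0→0.5]: (17.20+16.17)/2 × 0.5 = 8.3425
  [0.5→2]: (16.17+13.45)/2 × 1.5 = 22.215
  [2→2.5]: (13.45+12.65)/2 × 0.5 = 6.525
  [2.5→3]: (12.65+11.89)/2 × 0.5 = 6.135
  [3→9]: (11.89+5.69)/2 × 6 = 52.74
  Sum = 95.9575 µg/mL·hr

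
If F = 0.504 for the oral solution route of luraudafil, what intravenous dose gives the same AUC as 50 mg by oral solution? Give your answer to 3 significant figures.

D_iv = 25.2 mg

Systemic exposure from an extravascular dose = F × D_ev, so the equivalent IV dose is F × D_ev.
D_iv = F × D_ev = 0.504 × 50 = 25.2 mg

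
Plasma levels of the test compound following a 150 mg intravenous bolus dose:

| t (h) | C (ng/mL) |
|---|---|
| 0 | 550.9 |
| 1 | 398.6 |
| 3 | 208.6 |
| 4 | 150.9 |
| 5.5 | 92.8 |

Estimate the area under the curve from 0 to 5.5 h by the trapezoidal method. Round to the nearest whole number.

Trapezoidal AUC_0→5.5:
  [0→1]: (550.9+398.6)/2 × 1 = 474.75
  [1→3]: (398.6+208.6)/2 × 2 = 607.2
  [3→4]: (208.6+150.9)/2 × 1 = 179.75
  [4→5.5]: (150.9+92.8)/2 × 1.5 = 182.775
  Sum = 1444.475 ng/mL·h

AUC = 1444 ng/mL·h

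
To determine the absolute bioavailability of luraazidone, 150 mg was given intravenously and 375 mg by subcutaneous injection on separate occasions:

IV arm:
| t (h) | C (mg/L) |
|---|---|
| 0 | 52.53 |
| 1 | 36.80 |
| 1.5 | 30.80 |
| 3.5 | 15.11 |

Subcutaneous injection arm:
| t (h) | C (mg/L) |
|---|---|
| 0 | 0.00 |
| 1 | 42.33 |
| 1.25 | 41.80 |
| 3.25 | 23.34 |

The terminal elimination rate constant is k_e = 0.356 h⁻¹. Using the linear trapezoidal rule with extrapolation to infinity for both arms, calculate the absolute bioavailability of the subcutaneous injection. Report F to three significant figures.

F = 0.433

Trapezoidal AUC_0→3.5 (IV):
  [0→1]: (52.53+36.80)/2 × 1 = 44.665
  [1→1.5]: (36.80+30.80)/2 × 0.5 = 16.9
  [1.5→3.5]: (30.80+15.11)/2 × 2 = 45.91
  Sum = 107.475 mg/L·h
IV tail: 15.11/0.356 = 42.444; AUC_iv,0→∞ = 107.475 + 42.444 = 149.919 mg/L·h
Trapezoidal AUC_0→3.25 (subcutaneous injection):
  [0→1]: (0.00+42.33)/2 × 1 = 21.165
  [1→1.25]: (42.33+41.80)/2 × 0.25 = 10.51625
  [1.25→3.25]: (41.80+23.34)/2 × 2 = 65.14
  Sum = 96.82125 mg/L·h
subcutaneous injection tail: 23.34/0.356 = 65.562; AUC_ev,0→∞ = 96.82125 + 65.562 = 162.38325 mg/L·h
F = (AUC_ev/D_ev)/(AUC_iv/D_iv) = (162.38325/375)/(149.919/150) = 0.433022/0.99946 = 0.4333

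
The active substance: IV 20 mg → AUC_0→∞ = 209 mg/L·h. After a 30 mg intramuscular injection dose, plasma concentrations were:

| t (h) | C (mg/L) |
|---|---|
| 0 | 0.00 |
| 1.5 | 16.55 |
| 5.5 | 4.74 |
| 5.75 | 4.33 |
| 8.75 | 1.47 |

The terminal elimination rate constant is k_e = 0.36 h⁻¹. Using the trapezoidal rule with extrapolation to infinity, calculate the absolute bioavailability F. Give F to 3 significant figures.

F = 0.220

Trapezoidal AUC_0→8.75 (intramuscular injection):
  [0→1.5]: (0.00+16.55)/2 × 1.5 = 12.4125
  [1.5→5.5]: (16.55+4.74)/2 × 4 = 42.58
  [5.5→5.75]: (4.74+4.33)/2 × 0.25 = 1.13375
  [5.75→8.75]: (4.33+1.47)/2 × 3 = 8.7
  Sum = 64.82625 mg/L·h
Tail: C_last/k_e = 1.47/0.36 = 4.083
AUC_0→∞ (intramuscular injection) = 64.82625 + 4.083 = 68.90925 mg/L·h
F = (AUC_ev/D_ev)/(AUC_iv/D_iv) = (68.90925/30)/(209/20) = 2.296975/10.45 = 0.2198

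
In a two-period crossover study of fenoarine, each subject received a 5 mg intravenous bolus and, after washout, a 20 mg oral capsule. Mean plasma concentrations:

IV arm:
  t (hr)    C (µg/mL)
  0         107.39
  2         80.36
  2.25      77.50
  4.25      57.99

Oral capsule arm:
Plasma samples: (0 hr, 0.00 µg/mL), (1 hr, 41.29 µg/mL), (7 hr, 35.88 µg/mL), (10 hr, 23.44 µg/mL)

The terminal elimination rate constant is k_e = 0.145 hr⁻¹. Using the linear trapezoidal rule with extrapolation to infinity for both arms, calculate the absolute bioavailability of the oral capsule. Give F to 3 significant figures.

F = 0.169

Trapezoidal AUC_0→4.25 (IV):
  [0→2]: (107.39+80.36)/2 × 2 = 187.75
  [2→2.25]: (80.36+77.50)/2 × 0.25 = 19.7325
  [2.25→4.25]: (77.50+57.99)/2 × 2 = 135.49
  Sum = 342.9725 µg/mL·hr
IV tail: 57.99/0.145 = 399.931; AUC_iv,0→∞ = 342.9725 + 399.931 = 742.9035 µg/mL·hr
Trapezoidal AUC_0→10 (oral capsule):
  [0→1]: (0.00+41.29)/2 × 1 = 20.645
  [1→7]: (41.29+35.88)/2 × 6 = 231.51
  [7→10]: (35.88+23.44)/2 × 3 = 88.98
  Sum = 341.135 µg/mL·hr
oral capsule tail: 23.44/0.145 = 161.655; AUC_ev,0→∞ = 341.135 + 161.655 = 502.79 µg/mL·hr
F = (AUC_ev/D_ev)/(AUC_iv/D_iv) = (502.79/20)/(742.9035/5) = 25.1395/148.5807 = 0.1692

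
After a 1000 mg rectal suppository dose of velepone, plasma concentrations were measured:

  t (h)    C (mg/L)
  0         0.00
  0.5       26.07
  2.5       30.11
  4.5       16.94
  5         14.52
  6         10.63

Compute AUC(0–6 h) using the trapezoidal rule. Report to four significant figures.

Trapezoidal AUC_0→6:
  [0→0.5]: (0.00+26.07)/2 × 0.5 = 6.5175
  [0.5→2.5]: (26.07+30.11)/2 × 2 = 56.18
  [2.5→4.5]: (30.11+16.94)/2 × 2 = 47.05
  [4.5→5]: (16.94+14.52)/2 × 0.5 = 7.865
  [5→6]: (14.52+10.63)/2 × 1 = 12.575
  Sum = 130.1875 mg/L·h

AUC = 130.2 mg/L·h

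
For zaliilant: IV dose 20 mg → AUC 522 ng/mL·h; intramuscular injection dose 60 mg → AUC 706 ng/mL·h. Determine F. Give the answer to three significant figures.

F = 0.451

F = (AUC_ev / D_ev) / (AUC_iv / D_iv)
  = (706/60) / (522/20)
  = 11.7667 / 26.1 = 0.4508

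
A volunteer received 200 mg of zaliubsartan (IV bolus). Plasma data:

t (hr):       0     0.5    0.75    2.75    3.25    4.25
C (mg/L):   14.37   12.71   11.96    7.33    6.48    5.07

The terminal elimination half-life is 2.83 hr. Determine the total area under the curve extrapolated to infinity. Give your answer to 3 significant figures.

Trapezoidal AUC_0→4.25:
  [0→0.5]: (14.37+12.71)/2 × 0.5 = 6.77
  [0.5→0.75]: (12.71+11.96)/2 × 0.25 = 3.08375
  [0.75→2.75]: (11.96+7.33)/2 × 2 = 19.29
  [2.75→3.25]: (7.33+6.48)/2 × 0.5 = 3.4525
  [3.25→4.25]: (6.48+5.07)/2 × 1 = 5.775
  Sum = 38.37125 mg/L·hr
k_e = ln2 / t½ = 0.693147 / 2.83 = 0.2449 hr^-1
Extrapolated tail: C_last / k_e = 5.07 / 0.2449 = 20.702
AUC_0→∞ = 38.37125 + 20.702 = 59.07325 mg/L·hr

AUC = 59.1 mg/L·hr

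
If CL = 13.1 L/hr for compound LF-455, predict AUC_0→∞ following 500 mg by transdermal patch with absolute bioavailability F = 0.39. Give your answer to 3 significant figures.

AUC = 14.9 mg/L·hr

AUC_0→∞ = F × Dose / CL
        = 0.39 × 500 / 13.1 = 14.8855 mg/L·hr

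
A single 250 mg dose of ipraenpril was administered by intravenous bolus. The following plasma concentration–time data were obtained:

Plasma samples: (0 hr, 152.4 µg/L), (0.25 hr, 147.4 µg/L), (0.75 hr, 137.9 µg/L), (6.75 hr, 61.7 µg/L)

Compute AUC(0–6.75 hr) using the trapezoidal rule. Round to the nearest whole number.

Trapezoidal AUC_0→6.75:
  [0→0.25]: (152.4+147.4)/2 × 0.25 = 37.475
  [0.25→0.75]: (147.4+137.9)/2 × 0.5 = 71.325
  [0.75→6.75]: (137.9+61.7)/2 × 6 = 598.8
  Sum = 707.6 µg/L·hr

AUC = 708 µg/L·hr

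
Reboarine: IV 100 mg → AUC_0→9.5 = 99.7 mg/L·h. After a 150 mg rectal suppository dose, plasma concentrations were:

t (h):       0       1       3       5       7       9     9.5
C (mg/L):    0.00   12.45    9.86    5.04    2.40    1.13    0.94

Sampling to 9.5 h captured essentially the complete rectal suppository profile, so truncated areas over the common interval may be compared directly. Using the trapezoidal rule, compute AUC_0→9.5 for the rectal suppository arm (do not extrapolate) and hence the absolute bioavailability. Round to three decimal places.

F = 0.367

Trapezoidal AUC_0→9.5 (rectal suppository):
  [0→1]: (0.00+12.45)/2 × 1 = 6.225
  [1→3]: (12.45+9.86)/2 × 2 = 22.31
  [3→5]: (9.86+5.04)/2 × 2 = 14.9
  [5→7]: (5.04+2.40)/2 × 2 = 7.44
  [7→9]: (2.40+1.13)/2 × 2 = 3.53
  [9→9.5]: (1.13+0.94)/2 × 0.5 = 0.5175
  Sum = 54.9225 mg/L·h
F = (AUC_ev/D_ev)/(AUC_iv/D_iv) = (54.9225/150)/(99.7/100) = 0.36615/0.997 = 0.3673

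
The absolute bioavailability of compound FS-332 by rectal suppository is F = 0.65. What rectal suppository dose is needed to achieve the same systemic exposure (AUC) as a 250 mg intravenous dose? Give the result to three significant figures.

For equal systemic exposure: F × D_ev = D_iv
D_ev = D_iv / F = 250 / 0.65 = 384.615 mg

D_rectal = 385 mg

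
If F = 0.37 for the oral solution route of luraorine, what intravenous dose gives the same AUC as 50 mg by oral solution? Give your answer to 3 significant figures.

Systemic exposure from an extravascular dose = F × D_ev, so the equivalent IV dose is F × D_ev.
D_iv = F × D_ev = 0.37 × 50 = 18.5 mg

D_iv = 18.5 mg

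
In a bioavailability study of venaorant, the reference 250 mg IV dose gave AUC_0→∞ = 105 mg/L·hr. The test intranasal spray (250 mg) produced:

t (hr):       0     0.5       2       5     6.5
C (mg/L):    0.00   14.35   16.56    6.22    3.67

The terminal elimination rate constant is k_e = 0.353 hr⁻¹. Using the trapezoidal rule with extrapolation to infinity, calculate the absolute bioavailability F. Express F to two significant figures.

F = 0.75

Trapezoidal AUC_0→6.5 (intranasal spray):
  [0→0.5]: (0.00+14.35)/2 × 0.5 = 3.5875
  [0.5→2]: (14.35+16.56)/2 × 1.5 = 23.1825
  [2→5]: (16.56+6.22)/2 × 3 = 34.17
  [5→6.5]: (6.22+3.67)/2 × 1.5 = 7.4175
  Sum = 68.3575 mg/L·hr
Tail: C_last/k_e = 3.67/0.353 = 10.397
AUC_0→∞ (intranasal spray) = 68.3575 + 10.397 = 78.7545 mg/L·hr
F = (AUC_ev/D_ev)/(AUC_iv/D_iv) = (78.7545/250)/(105/250) = 0.315018/0.42 = 0.7500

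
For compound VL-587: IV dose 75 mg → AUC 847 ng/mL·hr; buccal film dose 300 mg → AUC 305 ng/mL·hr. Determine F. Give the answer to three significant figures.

F = (AUC_ev / D_ev) / (AUC_iv / D_iv)
  = (305/300) / (847/75)
  = 1.01667 / 11.2933 = 0.0900

F = 0.0900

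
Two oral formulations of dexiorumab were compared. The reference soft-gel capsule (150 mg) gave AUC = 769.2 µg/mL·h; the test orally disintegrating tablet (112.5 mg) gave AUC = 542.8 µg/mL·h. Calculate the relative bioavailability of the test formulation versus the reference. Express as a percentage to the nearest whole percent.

F_rel = (AUC_test/D_test) / (AUC_ref/D_ref)
      = (542.8/112.5) / (769.2/150)
      = 4.82489 / 5.128 = 0.9409 = 94.09%

F_rel = 94%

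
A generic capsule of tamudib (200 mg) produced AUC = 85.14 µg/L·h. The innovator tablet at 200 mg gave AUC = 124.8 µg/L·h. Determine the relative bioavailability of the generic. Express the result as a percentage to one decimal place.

F_rel = 68.2%

F_rel = (AUC_test/D_test) / (AUC_ref/D_ref)
      = (85.14/200) / (124.8/200)
      = 0.4257 / 0.624 = 0.6822 = 68.22%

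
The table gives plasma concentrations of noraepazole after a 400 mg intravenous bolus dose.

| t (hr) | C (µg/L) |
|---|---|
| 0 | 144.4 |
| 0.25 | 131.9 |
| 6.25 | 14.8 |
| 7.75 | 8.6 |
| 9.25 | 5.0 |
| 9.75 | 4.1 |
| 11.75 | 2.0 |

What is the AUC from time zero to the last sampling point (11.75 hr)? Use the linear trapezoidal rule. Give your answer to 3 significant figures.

AUC = 511 µg/L·hr

Trapezoidal AUC_0→11.75:
  [0→0.25]: (144.4+131.9)/2 × 0.25 = 34.5375
  [0.25→6.25]: (131.9+14.8)/2 × 6 = 440.1
  [6.25→7.75]: (14.8+8.6)/2 × 1.5 = 17.55
  [7.75→9.25]: (8.6+5.0)/2 × 1.5 = 10.2
  [9.25→9.75]: (5.0+4.1)/2 × 0.5 = 2.275
  [9.75→11.75]: (4.1+2.0)/2 × 2 = 6.1
  Sum = 510.7625 µg/L·hr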